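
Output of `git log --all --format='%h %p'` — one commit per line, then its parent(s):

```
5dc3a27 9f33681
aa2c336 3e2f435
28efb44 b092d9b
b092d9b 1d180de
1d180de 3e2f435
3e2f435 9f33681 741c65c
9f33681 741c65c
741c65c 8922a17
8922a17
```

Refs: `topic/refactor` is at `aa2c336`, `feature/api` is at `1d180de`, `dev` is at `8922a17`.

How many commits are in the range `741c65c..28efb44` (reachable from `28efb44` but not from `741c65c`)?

5

Reachable from 28efb44: {1d180de, 28efb44, 3e2f435, 741c65c, 8922a17, 9f33681, b092d9b}.
Reachable from 741c65c: {741c65c, 8922a17}.
In 28efb44's history but not 741c65c's: {1d180de, 28efb44, 3e2f435, 9f33681, b092d9b} — 5 commits.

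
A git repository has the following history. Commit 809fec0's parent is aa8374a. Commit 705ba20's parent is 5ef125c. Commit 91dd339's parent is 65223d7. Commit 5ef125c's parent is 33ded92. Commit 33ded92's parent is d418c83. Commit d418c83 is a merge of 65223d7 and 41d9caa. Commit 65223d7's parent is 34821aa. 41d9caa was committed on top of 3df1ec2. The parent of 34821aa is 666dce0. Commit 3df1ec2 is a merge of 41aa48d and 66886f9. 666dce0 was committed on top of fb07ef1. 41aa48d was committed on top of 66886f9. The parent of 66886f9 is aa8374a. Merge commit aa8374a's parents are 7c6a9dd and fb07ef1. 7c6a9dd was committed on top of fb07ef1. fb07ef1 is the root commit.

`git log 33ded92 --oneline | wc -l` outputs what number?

Walking parent pointers from 33ded92: reachable set = {33ded92, 34821aa, 3df1ec2, 41aa48d, 41d9caa, 65223d7, 666dce0, 66886f9, 7c6a9dd, aa8374a, d418c83, fb07ef1}.
That is 12 commits.

12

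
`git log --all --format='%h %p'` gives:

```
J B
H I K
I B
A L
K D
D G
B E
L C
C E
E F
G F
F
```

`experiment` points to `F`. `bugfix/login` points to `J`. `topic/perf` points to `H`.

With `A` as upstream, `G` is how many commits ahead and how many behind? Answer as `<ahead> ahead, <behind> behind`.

Reachable from G: {F, G}.
Reachable from A: {A, C, E, F, L}.
Only in G's history (ahead): {G} — 1.
Only in A's history (behind): {A, C, E, L} — 4.

1 ahead, 4 behind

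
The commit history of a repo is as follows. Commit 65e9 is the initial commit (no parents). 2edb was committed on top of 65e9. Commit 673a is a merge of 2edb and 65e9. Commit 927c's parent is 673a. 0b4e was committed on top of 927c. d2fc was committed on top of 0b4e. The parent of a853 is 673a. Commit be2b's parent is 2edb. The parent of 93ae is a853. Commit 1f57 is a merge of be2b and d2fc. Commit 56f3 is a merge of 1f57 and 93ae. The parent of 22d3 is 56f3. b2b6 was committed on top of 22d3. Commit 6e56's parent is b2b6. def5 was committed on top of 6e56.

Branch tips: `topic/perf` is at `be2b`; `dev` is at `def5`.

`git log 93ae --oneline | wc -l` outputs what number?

Walking parent pointers from 93ae: reachable set = {2edb, 65e9, 673a, 93ae, a853}.
That is 5 commits.

5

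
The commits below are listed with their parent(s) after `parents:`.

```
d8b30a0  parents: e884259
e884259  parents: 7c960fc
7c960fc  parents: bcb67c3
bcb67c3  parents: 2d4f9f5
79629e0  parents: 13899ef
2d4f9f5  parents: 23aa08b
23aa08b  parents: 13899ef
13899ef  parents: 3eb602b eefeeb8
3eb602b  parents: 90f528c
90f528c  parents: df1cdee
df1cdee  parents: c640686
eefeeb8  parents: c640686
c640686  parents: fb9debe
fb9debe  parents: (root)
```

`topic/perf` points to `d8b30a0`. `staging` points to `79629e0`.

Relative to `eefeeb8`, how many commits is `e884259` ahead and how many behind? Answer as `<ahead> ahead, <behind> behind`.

Reachable from e884259: {13899ef, 23aa08b, 2d4f9f5, 3eb602b, 7c960fc, 90f528c, bcb67c3, c640686, df1cdee, e884259, eefeeb8, fb9debe}.
Reachable from eefeeb8: {c640686, eefeeb8, fb9debe}.
Only in e884259's history (ahead): {13899ef, 23aa08b, 2d4f9f5, 3eb602b, 7c960fc, 90f528c, bcb67c3, df1cdee, e884259} — 9.
Only in eefeeb8's history (behind): {} — 0.

9 ahead, 0 behind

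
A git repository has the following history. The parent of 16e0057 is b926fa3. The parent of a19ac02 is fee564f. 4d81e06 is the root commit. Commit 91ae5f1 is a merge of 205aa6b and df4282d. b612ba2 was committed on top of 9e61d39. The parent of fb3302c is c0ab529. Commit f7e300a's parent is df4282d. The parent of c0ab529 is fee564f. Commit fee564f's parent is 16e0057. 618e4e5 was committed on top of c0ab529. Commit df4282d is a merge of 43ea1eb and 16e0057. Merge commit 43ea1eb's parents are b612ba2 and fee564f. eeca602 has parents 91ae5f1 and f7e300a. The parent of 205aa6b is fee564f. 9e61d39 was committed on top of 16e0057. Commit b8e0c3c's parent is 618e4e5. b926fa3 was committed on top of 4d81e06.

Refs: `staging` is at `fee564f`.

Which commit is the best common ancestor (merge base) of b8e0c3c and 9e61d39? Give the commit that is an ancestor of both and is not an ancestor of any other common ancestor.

16e0057

Ancestors of b8e0c3c: {16e0057, 4d81e06, 618e4e5, b8e0c3c, b926fa3, c0ab529, fee564f}.
Ancestors of 9e61d39: {16e0057, 4d81e06, 9e61d39, b926fa3}.
Common ancestors: {16e0057, 4d81e06, b926fa3}.
Among these, 16e0057 is not an ancestor of any other common ancestor — it is the merge base.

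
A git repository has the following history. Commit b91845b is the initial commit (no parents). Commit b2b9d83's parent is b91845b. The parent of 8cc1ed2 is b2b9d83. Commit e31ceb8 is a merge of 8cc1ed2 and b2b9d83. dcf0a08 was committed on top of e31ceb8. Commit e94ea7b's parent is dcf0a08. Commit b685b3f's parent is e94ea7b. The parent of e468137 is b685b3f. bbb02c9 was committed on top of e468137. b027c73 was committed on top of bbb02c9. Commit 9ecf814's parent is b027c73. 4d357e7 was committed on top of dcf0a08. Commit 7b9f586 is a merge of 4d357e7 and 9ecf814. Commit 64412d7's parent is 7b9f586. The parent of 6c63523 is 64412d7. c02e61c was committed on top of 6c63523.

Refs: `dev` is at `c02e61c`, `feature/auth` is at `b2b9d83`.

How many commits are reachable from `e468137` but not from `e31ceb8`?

4

Reachable from e468137: {8cc1ed2, b2b9d83, b685b3f, b91845b, dcf0a08, e31ceb8, e468137, e94ea7b}.
Reachable from e31ceb8: {8cc1ed2, b2b9d83, b91845b, e31ceb8}.
In e468137's history but not e31ceb8's: {b685b3f, dcf0a08, e468137, e94ea7b} — 4 commits.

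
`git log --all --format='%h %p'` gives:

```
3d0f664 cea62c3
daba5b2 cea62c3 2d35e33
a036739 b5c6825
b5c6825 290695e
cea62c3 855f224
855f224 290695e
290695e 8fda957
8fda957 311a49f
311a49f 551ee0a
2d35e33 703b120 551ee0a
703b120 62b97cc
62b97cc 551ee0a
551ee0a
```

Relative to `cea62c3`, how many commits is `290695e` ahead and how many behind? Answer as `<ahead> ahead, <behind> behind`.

Reachable from 290695e: {290695e, 311a49f, 551ee0a, 8fda957}.
Reachable from cea62c3: {290695e, 311a49f, 551ee0a, 855f224, 8fda957, cea62c3}.
Only in 290695e's history (ahead): {} — 0.
Only in cea62c3's history (behind): {855f224, cea62c3} — 2.

0 ahead, 2 behind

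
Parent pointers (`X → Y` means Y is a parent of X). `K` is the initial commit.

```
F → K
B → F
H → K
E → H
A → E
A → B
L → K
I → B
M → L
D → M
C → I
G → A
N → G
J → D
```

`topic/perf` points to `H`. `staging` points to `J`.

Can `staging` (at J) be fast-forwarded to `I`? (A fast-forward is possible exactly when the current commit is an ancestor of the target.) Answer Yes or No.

A fast-forward from J to I is possible iff J is an ancestor of I.
Ancestors of I: {B, F, I, K}.
J is not among them, so fast-forward is not possible.

No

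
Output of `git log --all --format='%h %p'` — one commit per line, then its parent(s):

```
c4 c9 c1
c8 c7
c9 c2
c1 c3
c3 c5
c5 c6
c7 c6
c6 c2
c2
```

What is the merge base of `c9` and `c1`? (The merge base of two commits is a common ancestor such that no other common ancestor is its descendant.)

c2

Ancestors of c9: {c2, c9}.
Ancestors of c1: {c1, c2, c3, c5, c6}.
Common ancestors: {c2}.
The only common ancestor is c2, so it is the merge base.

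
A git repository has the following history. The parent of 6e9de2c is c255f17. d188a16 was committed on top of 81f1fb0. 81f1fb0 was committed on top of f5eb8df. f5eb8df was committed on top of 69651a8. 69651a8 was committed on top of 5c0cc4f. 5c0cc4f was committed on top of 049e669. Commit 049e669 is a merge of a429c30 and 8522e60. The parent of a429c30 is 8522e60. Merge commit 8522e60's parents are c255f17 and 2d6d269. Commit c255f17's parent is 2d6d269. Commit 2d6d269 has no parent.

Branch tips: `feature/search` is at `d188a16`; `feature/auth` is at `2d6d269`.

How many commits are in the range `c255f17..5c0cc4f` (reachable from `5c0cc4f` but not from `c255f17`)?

4

Reachable from 5c0cc4f: {049e669, 2d6d269, 5c0cc4f, 8522e60, a429c30, c255f17}.
Reachable from c255f17: {2d6d269, c255f17}.
In 5c0cc4f's history but not c255f17's: {049e669, 5c0cc4f, 8522e60, a429c30} — 4 commits.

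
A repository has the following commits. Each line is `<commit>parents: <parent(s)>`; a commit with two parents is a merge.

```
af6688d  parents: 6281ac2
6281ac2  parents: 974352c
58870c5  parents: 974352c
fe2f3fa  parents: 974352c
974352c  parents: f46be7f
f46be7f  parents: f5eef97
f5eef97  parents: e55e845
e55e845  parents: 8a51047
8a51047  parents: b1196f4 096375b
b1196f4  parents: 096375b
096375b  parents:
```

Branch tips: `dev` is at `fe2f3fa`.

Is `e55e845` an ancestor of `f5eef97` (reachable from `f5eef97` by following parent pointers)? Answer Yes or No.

Ancestors of f5eef97 (commits reachable by following parents): {096375b, 8a51047, b1196f4, e55e845, f5eef97}.
e55e845 is in that set, so it is an ancestor of f5eef97.

Yes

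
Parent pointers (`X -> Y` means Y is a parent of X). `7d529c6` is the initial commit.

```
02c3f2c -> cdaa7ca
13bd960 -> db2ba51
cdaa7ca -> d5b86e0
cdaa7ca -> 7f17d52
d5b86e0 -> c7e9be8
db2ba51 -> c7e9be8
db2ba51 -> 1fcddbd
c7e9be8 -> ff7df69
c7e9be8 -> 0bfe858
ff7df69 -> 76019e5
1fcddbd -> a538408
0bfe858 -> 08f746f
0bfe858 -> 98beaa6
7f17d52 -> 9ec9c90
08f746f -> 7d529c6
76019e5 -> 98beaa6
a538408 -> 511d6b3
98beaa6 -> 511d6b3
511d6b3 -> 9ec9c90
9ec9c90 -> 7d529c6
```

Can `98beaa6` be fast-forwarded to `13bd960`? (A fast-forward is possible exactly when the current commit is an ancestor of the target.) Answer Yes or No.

A fast-forward from 98beaa6 to 13bd960 is possible iff 98beaa6 is an ancestor of 13bd960.
Ancestors of 13bd960: {08f746f, 0bfe858, 13bd960, 1fcddbd, 511d6b3, 76019e5, 7d529c6, 98beaa6, 9ec9c90, a538408, c7e9be8, db2ba51, ff7df69}.
98beaa6 is among them, so fast-forward is possible.

Yes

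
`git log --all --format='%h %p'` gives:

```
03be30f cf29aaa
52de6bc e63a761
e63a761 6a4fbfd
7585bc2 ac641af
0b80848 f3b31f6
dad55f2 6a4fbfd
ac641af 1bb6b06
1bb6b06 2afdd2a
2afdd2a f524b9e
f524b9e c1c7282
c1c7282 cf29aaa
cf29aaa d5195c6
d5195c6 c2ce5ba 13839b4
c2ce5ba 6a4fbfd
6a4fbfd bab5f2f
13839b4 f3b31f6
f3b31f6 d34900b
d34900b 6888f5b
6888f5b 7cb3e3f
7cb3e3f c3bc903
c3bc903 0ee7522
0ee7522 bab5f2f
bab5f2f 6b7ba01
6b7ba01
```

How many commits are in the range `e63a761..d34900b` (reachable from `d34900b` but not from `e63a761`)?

Reachable from d34900b: {0ee7522, 6888f5b, 6b7ba01, 7cb3e3f, bab5f2f, c3bc903, d34900b}.
Reachable from e63a761: {6a4fbfd, 6b7ba01, bab5f2f, e63a761}.
In d34900b's history but not e63a761's: {0ee7522, 6888f5b, 7cb3e3f, c3bc903, d34900b} — 5 commits.

5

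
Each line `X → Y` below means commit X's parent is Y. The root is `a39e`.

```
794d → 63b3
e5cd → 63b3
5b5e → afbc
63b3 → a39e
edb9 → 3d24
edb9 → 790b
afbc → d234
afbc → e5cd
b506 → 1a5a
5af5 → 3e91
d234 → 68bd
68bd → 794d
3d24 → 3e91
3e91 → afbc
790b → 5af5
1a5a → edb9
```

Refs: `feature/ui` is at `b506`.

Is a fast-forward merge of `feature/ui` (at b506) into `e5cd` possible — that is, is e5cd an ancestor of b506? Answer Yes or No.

Yes

A fast-forward from e5cd to b506 is possible iff e5cd is an ancestor of b506.
Ancestors of b506: {1a5a, 3d24, 3e91, 5af5, 63b3, 68bd, 790b, 794d, a39e, afbc, b506, d234, e5cd, edb9}.
e5cd is among them, so fast-forward is possible.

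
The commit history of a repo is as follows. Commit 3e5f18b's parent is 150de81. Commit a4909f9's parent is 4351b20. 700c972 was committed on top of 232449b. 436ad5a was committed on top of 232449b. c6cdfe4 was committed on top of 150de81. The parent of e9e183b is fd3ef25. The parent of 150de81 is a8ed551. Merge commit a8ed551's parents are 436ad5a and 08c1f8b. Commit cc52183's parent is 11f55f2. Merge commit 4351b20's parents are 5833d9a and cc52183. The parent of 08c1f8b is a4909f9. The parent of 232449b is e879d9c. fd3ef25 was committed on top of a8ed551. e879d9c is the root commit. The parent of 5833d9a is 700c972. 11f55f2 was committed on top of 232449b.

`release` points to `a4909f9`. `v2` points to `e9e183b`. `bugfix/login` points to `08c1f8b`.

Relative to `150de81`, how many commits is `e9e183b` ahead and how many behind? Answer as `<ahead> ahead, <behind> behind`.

Reachable from e9e183b: {08c1f8b, 11f55f2, 232449b, 4351b20, 436ad5a, 5833d9a, 700c972, a4909f9, a8ed551, cc52183, e879d9c, e9e183b, fd3ef25}.
Reachable from 150de81: {08c1f8b, 11f55f2, 150de81, 232449b, 4351b20, 436ad5a, 5833d9a, 700c972, a4909f9, a8ed551, cc52183, e879d9c}.
Only in e9e183b's history (ahead): {e9e183b, fd3ef25} — 2.
Only in 150de81's history (behind): {150de81} — 1.

2 ahead, 1 behind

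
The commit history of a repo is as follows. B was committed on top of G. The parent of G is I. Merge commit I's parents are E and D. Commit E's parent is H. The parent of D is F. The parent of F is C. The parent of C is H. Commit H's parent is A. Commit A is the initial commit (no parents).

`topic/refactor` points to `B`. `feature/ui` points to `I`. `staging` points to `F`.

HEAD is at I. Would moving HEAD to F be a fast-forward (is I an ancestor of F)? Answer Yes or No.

No

A fast-forward from I to F is possible iff I is an ancestor of F.
Ancestors of F: {A, C, F, H}.
I is not among them, so fast-forward is not possible.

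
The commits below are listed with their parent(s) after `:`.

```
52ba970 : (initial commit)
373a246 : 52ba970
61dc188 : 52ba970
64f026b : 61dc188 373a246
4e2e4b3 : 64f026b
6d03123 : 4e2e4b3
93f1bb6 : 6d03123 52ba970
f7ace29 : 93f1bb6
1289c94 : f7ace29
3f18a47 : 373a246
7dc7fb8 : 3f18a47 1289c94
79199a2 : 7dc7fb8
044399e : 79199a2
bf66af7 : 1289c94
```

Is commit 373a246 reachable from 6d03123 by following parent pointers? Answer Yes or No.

Ancestors of 6d03123 (commits reachable by following parents): {373a246, 4e2e4b3, 52ba970, 61dc188, 64f026b, 6d03123}.
373a246 is in that set, so it is an ancestor of 6d03123.

Yes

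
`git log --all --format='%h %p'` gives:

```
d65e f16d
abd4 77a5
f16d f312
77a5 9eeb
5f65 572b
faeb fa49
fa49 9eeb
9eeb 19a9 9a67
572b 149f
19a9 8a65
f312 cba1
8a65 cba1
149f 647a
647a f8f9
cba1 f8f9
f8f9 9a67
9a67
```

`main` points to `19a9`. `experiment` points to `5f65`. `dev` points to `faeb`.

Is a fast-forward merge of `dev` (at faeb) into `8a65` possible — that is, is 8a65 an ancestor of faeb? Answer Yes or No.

Yes

A fast-forward from 8a65 to faeb is possible iff 8a65 is an ancestor of faeb.
Ancestors of faeb: {19a9, 8a65, 9a67, 9eeb, cba1, f8f9, fa49, faeb}.
8a65 is among them, so fast-forward is possible.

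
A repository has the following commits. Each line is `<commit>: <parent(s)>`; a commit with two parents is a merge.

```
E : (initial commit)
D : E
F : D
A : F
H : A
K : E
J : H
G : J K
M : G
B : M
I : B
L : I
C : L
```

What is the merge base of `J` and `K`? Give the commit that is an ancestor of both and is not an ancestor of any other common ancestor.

Ancestors of J: {A, D, E, F, H, J}.
Ancestors of K: {E, K}.
Common ancestors: {E}.
The only common ancestor is E, so it is the merge base.

E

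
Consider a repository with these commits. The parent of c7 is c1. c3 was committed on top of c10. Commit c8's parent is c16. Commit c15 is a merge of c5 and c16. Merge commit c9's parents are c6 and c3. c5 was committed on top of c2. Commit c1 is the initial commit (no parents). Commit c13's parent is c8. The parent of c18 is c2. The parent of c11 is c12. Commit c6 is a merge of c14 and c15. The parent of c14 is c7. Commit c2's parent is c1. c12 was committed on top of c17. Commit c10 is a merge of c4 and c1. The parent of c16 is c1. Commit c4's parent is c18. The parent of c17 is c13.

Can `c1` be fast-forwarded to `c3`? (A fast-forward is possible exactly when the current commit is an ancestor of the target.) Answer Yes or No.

A fast-forward from c1 to c3 is possible iff c1 is an ancestor of c3.
Ancestors of c3: {c1, c10, c18, c2, c3, c4}.
c1 is among them, so fast-forward is possible.

Yes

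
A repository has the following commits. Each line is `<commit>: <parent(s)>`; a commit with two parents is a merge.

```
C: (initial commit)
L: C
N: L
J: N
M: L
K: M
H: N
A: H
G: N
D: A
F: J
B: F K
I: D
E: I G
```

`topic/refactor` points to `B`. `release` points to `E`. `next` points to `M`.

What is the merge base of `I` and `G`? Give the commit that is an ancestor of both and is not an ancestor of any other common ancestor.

N

Ancestors of I: {A, C, D, H, I, L, N}.
Ancestors of G: {C, G, L, N}.
Common ancestors: {C, L, N}.
Among these, N is not an ancestor of any other common ancestor — it is the merge base.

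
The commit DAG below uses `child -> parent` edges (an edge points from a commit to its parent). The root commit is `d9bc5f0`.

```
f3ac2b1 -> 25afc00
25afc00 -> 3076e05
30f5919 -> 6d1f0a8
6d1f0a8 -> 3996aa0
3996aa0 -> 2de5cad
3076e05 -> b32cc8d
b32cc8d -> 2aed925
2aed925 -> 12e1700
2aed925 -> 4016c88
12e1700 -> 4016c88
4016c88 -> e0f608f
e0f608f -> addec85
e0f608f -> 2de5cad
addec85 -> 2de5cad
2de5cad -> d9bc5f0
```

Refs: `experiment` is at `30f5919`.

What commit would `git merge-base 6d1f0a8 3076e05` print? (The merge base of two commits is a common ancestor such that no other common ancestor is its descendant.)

Ancestors of 6d1f0a8: {2de5cad, 3996aa0, 6d1f0a8, d9bc5f0}.
Ancestors of 3076e05: {12e1700, 2aed925, 2de5cad, 3076e05, 4016c88, addec85, b32cc8d, d9bc5f0, e0f608f}.
Common ancestors: {2de5cad, d9bc5f0}.
Among these, 2de5cad is not an ancestor of any other common ancestor — it is the merge base.

2de5cad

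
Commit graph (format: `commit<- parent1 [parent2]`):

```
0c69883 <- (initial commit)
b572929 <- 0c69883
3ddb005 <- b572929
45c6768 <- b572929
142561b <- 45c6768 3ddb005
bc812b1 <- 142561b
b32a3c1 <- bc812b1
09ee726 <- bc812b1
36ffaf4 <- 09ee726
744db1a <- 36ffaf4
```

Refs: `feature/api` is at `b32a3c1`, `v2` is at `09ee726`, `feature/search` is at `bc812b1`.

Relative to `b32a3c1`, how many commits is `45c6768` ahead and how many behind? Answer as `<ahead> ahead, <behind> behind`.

0 ahead, 4 behind

Reachable from 45c6768: {0c69883, 45c6768, b572929}.
Reachable from b32a3c1: {0c69883, 142561b, 3ddb005, 45c6768, b32a3c1, b572929, bc812b1}.
Only in 45c6768's history (ahead): {} — 0.
Only in b32a3c1's history (behind): {142561b, 3ddb005, b32a3c1, bc812b1} — 4.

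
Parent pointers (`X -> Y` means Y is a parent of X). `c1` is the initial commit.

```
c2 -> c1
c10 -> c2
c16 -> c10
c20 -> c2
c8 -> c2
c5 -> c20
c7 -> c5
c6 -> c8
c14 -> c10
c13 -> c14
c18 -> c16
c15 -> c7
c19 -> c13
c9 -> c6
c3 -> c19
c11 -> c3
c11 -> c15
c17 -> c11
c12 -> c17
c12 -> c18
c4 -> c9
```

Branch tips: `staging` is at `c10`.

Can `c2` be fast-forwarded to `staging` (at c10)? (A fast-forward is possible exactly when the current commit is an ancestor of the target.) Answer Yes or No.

A fast-forward from c2 to c10 is possible iff c2 is an ancestor of c10.
Ancestors of c10: {c1, c10, c2}.
c2 is among them, so fast-forward is possible.

Yes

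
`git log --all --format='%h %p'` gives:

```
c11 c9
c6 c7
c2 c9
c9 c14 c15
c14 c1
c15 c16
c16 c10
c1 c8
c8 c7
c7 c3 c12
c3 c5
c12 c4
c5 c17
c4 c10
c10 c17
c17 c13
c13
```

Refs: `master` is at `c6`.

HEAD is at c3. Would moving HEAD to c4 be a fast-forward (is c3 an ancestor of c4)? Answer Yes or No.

No

A fast-forward from c3 to c4 is possible iff c3 is an ancestor of c4.
Ancestors of c4: {c10, c13, c17, c4}.
c3 is not among them, so fast-forward is not possible.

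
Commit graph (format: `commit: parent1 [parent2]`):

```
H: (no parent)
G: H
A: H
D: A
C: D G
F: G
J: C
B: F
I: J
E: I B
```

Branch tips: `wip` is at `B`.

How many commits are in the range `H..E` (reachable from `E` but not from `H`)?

9

Reachable from E: {A, B, C, D, E, F, G, H, I, J}.
Reachable from H: {H}.
In E's history but not H's: {A, B, C, D, E, F, G, I, J} — 9 commits.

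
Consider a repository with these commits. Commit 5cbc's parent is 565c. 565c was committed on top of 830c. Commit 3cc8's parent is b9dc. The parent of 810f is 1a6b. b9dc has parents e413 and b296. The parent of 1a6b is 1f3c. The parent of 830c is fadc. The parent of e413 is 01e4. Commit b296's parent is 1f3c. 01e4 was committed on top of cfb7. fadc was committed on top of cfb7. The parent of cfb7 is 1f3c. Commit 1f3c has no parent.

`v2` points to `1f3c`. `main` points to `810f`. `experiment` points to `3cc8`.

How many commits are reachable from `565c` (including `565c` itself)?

5

Walking parent pointers from 565c: reachable set = {1f3c, 565c, 830c, cfb7, fadc}.
That is 5 commits.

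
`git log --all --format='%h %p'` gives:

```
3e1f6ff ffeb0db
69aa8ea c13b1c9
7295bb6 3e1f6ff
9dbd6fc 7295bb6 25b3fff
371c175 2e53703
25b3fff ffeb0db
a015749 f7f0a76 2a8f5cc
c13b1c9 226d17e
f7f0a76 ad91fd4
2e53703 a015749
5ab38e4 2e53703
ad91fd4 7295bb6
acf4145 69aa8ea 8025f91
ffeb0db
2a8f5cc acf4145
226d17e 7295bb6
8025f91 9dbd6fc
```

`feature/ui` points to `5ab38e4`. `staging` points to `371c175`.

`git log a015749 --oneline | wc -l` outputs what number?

Walking parent pointers from a015749: reachable set = {226d17e, 25b3fff, 2a8f5cc, 3e1f6ff, 69aa8ea, 7295bb6, 8025f91, 9dbd6fc, a015749, acf4145, ad91fd4, c13b1c9, f7f0a76, ffeb0db}.
That is 14 commits.

14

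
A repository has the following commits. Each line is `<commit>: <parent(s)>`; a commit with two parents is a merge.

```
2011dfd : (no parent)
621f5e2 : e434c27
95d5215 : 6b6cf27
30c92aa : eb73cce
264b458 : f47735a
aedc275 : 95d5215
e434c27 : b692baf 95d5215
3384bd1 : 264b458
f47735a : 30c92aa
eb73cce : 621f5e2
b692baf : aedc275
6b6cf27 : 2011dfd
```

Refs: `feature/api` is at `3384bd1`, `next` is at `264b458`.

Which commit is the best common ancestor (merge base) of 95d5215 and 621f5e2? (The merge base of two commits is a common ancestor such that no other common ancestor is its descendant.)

Ancestors of 95d5215: {2011dfd, 6b6cf27, 95d5215}.
Ancestors of 621f5e2: {2011dfd, 621f5e2, 6b6cf27, 95d5215, aedc275, b692baf, e434c27}.
Common ancestors: {2011dfd, 6b6cf27, 95d5215}.
Among these, 95d5215 is not an ancestor of any other common ancestor — it is the merge base.

95d5215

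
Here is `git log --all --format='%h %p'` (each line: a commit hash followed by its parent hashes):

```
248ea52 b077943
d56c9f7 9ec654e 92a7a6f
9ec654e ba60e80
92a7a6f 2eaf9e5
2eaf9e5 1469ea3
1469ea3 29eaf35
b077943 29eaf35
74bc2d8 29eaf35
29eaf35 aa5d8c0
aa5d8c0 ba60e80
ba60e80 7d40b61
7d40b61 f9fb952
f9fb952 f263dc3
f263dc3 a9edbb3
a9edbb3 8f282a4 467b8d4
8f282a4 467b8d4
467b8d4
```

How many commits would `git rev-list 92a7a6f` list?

Walking parent pointers from 92a7a6f: reachable set = {1469ea3, 29eaf35, 2eaf9e5, 467b8d4, 7d40b61, 8f282a4, 92a7a6f, a9edbb3, aa5d8c0, ba60e80, f263dc3, f9fb952}.
That is 12 commits.

12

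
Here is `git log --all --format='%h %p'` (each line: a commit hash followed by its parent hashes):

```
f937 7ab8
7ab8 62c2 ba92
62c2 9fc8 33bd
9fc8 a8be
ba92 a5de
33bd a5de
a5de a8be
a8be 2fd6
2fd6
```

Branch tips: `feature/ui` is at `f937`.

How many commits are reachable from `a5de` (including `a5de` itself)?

Walking parent pointers from a5de: reachable set = {2fd6, a5de, a8be}.
That is 3 commits.

3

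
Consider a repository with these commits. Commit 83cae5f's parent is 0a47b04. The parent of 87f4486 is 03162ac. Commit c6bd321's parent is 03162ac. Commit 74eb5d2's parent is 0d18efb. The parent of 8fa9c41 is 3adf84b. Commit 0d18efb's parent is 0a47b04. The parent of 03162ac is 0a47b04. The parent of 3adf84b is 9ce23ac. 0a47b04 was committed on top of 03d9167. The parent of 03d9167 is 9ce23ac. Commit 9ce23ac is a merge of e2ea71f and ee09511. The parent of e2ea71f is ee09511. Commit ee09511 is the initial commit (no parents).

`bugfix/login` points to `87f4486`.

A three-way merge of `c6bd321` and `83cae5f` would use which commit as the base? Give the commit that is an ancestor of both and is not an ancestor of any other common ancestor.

0a47b04

Ancestors of c6bd321: {03162ac, 03d9167, 0a47b04, 9ce23ac, c6bd321, e2ea71f, ee09511}.
Ancestors of 83cae5f: {03d9167, 0a47b04, 83cae5f, 9ce23ac, e2ea71f, ee09511}.
Common ancestors: {03d9167, 0a47b04, 9ce23ac, e2ea71f, ee09511}.
Among these, 0a47b04 is not an ancestor of any other common ancestor — it is the merge base.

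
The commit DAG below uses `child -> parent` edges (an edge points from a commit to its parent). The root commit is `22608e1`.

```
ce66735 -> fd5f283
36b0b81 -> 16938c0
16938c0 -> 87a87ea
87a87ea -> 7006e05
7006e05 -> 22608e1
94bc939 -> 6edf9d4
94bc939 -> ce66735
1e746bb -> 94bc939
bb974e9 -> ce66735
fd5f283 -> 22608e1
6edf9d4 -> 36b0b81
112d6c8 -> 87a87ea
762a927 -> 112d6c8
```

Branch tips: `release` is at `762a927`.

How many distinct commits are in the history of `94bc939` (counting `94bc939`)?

Walking parent pointers from 94bc939: reachable set = {16938c0, 22608e1, 36b0b81, 6edf9d4, 7006e05, 87a87ea, 94bc939, ce66735, fd5f283}.
That is 9 commits.

9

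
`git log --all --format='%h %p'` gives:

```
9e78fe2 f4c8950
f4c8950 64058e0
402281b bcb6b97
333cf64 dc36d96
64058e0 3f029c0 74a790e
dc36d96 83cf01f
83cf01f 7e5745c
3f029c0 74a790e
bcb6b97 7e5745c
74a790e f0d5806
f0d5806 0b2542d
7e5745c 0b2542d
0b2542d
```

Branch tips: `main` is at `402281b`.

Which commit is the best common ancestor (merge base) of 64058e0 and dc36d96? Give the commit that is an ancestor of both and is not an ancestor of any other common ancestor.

0b2542d

Ancestors of 64058e0: {0b2542d, 3f029c0, 64058e0, 74a790e, f0d5806}.
Ancestors of dc36d96: {0b2542d, 7e5745c, 83cf01f, dc36d96}.
Common ancestors: {0b2542d}.
The only common ancestor is 0b2542d, so it is the merge base.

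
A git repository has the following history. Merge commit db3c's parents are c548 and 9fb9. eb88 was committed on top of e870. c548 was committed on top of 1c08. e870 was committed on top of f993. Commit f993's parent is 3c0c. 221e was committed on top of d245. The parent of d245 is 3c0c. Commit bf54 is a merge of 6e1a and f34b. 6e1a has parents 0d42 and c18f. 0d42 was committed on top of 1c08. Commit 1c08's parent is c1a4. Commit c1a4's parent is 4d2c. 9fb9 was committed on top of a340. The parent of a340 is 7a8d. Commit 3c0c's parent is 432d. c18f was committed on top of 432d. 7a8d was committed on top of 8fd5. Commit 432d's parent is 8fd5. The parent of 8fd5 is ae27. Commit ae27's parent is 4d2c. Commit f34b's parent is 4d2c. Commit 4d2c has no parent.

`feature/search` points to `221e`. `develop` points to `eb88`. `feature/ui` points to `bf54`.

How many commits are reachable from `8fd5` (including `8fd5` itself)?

3

Walking parent pointers from 8fd5: reachable set = {4d2c, 8fd5, ae27}.
That is 3 commits.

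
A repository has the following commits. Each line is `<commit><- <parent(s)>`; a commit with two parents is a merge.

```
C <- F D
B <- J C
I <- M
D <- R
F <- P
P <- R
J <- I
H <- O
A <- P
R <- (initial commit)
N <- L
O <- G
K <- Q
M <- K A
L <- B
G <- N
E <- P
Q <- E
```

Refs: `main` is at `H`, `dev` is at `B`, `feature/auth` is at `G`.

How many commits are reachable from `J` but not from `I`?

1

Reachable from J: {A, E, I, J, K, M, P, Q, R}.
Reachable from I: {A, E, I, K, M, P, Q, R}.
In J's history but not I's: {J} — 1 commit.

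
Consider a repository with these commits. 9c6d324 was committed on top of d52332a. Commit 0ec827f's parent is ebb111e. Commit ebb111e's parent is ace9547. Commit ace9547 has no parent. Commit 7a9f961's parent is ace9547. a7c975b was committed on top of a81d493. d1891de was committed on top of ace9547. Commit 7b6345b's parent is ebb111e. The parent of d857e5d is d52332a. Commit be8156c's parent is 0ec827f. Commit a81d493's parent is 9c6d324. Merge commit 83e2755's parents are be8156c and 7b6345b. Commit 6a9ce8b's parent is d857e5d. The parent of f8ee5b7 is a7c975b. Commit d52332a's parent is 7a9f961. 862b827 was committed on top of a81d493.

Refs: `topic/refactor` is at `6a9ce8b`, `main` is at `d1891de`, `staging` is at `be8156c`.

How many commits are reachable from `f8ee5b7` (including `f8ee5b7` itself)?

Walking parent pointers from f8ee5b7: reachable set = {7a9f961, 9c6d324, a7c975b, a81d493, ace9547, d52332a, f8ee5b7}.
That is 7 commits.

7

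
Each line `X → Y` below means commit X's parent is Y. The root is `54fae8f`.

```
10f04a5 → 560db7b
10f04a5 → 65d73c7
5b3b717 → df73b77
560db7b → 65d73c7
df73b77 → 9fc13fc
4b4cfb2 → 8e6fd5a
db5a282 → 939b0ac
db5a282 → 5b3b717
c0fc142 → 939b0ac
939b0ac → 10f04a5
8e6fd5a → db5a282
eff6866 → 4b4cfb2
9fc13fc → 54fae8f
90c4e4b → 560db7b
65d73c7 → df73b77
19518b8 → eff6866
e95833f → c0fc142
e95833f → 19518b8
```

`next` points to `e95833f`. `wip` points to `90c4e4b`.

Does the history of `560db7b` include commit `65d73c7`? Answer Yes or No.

Ancestors of 560db7b (commits reachable by following parents): {54fae8f, 560db7b, 65d73c7, 9fc13fc, df73b77}.
65d73c7 is in that set, so it is an ancestor of 560db7b.

Yes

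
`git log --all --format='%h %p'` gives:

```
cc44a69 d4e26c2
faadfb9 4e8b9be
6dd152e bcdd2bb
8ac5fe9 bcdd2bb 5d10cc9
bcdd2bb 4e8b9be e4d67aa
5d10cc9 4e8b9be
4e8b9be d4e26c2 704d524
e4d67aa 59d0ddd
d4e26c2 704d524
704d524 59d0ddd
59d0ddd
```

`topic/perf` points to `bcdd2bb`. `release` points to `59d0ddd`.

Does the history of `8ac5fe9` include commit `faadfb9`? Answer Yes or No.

Ancestors of 8ac5fe9: {4e8b9be, 59d0ddd, 5d10cc9, 704d524, 8ac5fe9, bcdd2bb, d4e26c2, e4d67aa}.
faadfb9 is not in that set, so it is not an ancestor of 8ac5fe9.

No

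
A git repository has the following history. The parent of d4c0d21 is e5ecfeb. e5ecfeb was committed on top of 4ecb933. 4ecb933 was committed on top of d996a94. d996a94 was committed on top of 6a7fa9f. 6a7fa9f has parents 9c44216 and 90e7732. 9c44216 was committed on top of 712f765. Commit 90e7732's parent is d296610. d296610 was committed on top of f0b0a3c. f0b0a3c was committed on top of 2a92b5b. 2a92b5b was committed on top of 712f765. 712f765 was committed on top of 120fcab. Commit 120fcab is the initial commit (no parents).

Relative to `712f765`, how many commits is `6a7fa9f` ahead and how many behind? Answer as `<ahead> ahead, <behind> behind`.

6 ahead, 0 behind

Reachable from 6a7fa9f: {120fcab, 2a92b5b, 6a7fa9f, 712f765, 90e7732, 9c44216, d296610, f0b0a3c}.
Reachable from 712f765: {120fcab, 712f765}.
Only in 6a7fa9f's history (ahead): {2a92b5b, 6a7fa9f, 90e7732, 9c44216, d296610, f0b0a3c} — 6.
Only in 712f765's history (behind): {} — 0.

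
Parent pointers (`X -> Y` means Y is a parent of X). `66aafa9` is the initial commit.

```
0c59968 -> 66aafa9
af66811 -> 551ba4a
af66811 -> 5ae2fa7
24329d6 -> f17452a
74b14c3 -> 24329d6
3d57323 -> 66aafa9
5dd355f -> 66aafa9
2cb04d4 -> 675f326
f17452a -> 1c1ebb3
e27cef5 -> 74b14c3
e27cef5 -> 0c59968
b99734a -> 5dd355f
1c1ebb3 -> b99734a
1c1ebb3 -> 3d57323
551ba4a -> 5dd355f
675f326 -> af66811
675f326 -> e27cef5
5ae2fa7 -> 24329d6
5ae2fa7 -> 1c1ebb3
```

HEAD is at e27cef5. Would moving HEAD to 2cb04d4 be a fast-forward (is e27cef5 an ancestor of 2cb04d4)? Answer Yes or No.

A fast-forward from e27cef5 to 2cb04d4 is possible iff e27cef5 is an ancestor of 2cb04d4.
Ancestors of 2cb04d4: {0c59968, 1c1ebb3, 24329d6, 2cb04d4, 3d57323, 551ba4a, 5ae2fa7, 5dd355f, 66aafa9, 675f326, 74b14c3, af66811, b99734a, e27cef5, f17452a}.
e27cef5 is among them, so fast-forward is possible.

Yes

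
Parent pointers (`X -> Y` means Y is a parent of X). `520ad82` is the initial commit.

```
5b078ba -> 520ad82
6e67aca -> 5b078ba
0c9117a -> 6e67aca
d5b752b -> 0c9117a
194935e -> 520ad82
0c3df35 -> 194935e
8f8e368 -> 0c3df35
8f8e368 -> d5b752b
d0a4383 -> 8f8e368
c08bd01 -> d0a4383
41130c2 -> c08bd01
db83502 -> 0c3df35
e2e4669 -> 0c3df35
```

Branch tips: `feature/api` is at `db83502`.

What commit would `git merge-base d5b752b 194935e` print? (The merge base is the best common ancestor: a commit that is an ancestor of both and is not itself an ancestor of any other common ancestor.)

Ancestors of d5b752b: {0c9117a, 520ad82, 5b078ba, 6e67aca, d5b752b}.
Ancestors of 194935e: {194935e, 520ad82}.
Common ancestors: {520ad82}.
The only common ancestor is 520ad82, so it is the merge base.

520ad82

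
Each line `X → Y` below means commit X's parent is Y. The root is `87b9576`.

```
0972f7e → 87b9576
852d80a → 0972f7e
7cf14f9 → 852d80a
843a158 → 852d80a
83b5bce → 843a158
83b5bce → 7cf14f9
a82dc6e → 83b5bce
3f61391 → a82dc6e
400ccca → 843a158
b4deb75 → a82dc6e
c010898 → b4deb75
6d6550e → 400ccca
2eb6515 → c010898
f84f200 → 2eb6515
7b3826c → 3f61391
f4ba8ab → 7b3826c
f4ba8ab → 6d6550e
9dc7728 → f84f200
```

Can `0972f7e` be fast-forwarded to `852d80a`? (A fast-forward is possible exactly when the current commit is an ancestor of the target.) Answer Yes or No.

Yes

A fast-forward from 0972f7e to 852d80a is possible iff 0972f7e is an ancestor of 852d80a.
Ancestors of 852d80a: {0972f7e, 852d80a, 87b9576}.
0972f7e is among them, so fast-forward is possible.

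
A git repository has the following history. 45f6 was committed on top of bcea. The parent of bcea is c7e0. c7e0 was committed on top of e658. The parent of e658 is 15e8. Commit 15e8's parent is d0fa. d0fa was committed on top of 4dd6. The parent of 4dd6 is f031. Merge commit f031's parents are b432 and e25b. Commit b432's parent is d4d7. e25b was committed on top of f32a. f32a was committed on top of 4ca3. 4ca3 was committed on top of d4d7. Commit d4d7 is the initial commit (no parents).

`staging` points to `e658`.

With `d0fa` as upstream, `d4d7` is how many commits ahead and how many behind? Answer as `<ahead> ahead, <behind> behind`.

0 ahead, 7 behind

Reachable from d4d7: {d4d7}.
Reachable from d0fa: {4ca3, 4dd6, b432, d0fa, d4d7, e25b, f031, f32a}.
Only in d4d7's history (ahead): {} — 0.
Only in d0fa's history (behind): {4ca3, 4dd6, b432, d0fa, e25b, f031, f32a} — 7.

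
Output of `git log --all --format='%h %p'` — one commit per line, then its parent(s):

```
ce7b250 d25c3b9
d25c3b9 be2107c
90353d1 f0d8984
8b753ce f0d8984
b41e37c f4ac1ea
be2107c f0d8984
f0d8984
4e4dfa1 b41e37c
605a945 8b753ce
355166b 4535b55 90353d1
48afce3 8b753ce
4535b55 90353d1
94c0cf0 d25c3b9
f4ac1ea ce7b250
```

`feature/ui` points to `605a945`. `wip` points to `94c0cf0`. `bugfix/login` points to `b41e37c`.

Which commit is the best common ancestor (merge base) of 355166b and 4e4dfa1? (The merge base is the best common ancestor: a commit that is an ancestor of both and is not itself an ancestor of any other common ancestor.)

f0d8984

Ancestors of 355166b: {355166b, 4535b55, 90353d1, f0d8984}.
Ancestors of 4e4dfa1: {4e4dfa1, b41e37c, be2107c, ce7b250, d25c3b9, f0d8984, f4ac1ea}.
Common ancestors: {f0d8984}.
The only common ancestor is f0d8984, so it is the merge base.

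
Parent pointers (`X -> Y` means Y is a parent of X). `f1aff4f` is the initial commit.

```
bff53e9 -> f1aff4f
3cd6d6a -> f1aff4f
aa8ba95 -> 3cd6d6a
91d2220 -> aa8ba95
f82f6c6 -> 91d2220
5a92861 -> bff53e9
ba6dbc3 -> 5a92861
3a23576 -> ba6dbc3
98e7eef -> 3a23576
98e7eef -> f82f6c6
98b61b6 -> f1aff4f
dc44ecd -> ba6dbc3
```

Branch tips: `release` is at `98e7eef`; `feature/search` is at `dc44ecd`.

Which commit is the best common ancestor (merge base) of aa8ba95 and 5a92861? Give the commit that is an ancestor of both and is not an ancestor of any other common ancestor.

Ancestors of aa8ba95: {3cd6d6a, aa8ba95, f1aff4f}.
Ancestors of 5a92861: {5a92861, bff53e9, f1aff4f}.
Common ancestors: {f1aff4f}.
The only common ancestor is f1aff4f, so it is the merge base.

f1aff4f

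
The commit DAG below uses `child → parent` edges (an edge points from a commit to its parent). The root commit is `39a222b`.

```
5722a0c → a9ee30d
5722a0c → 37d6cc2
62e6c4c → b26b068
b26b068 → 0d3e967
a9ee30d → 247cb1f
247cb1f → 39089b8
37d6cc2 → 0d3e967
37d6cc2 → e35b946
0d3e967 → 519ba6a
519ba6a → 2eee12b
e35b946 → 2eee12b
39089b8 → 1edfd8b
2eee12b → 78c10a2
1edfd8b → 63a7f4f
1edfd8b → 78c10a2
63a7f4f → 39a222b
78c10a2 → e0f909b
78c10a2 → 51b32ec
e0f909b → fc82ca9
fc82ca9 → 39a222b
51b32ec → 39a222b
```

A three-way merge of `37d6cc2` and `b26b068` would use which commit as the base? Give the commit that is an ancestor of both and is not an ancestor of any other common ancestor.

0d3e967

Ancestors of 37d6cc2: {0d3e967, 2eee12b, 37d6cc2, 39a222b, 519ba6a, 51b32ec, 78c10a2, e0f909b, e35b946, fc82ca9}.
Ancestors of b26b068: {0d3e967, 2eee12b, 39a222b, 519ba6a, 51b32ec, 78c10a2, b26b068, e0f909b, fc82ca9}.
Common ancestors: {0d3e967, 2eee12b, 39a222b, 519ba6a, 51b32ec, 78c10a2, e0f909b, fc82ca9}.
Among these, 0d3e967 is not an ancestor of any other common ancestor — it is the merge base.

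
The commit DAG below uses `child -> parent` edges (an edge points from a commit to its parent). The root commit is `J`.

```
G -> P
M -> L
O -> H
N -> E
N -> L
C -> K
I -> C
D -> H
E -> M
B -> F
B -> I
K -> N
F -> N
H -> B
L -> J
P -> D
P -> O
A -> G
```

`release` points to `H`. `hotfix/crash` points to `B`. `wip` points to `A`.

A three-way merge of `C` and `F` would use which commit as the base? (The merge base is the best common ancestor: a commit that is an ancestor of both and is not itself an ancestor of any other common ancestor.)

N

Ancestors of C: {C, E, J, K, L, M, N}.
Ancestors of F: {E, F, J, L, M, N}.
Common ancestors: {E, J, L, M, N}.
Among these, N is not an ancestor of any other common ancestor — it is the merge base.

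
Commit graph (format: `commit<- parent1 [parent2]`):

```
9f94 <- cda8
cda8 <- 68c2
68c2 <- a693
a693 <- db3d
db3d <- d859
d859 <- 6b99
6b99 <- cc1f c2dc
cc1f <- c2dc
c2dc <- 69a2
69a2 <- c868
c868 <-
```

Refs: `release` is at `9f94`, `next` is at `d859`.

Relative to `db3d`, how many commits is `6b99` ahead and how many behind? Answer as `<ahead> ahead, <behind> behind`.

0 ahead, 2 behind

Reachable from 6b99: {69a2, 6b99, c2dc, c868, cc1f}.
Reachable from db3d: {69a2, 6b99, c2dc, c868, cc1f, d859, db3d}.
Only in 6b99's history (ahead): {} — 0.
Only in db3d's history (behind): {d859, db3d} — 2.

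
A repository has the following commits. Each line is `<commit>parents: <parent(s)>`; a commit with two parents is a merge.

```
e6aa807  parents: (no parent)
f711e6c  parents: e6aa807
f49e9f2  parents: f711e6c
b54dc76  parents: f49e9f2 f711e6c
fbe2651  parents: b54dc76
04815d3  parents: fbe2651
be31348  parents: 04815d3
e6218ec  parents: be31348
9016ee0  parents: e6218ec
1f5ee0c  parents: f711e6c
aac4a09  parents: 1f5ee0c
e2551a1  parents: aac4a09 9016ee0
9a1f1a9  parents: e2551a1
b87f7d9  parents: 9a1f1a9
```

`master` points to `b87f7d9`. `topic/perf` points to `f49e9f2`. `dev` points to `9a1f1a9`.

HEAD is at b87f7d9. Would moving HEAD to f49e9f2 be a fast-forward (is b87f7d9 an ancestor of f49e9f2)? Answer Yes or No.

A fast-forward from b87f7d9 to f49e9f2 is possible iff b87f7d9 is an ancestor of f49e9f2.
Ancestors of f49e9f2: {e6aa807, f49e9f2, f711e6c}.
b87f7d9 is not among them, so fast-forward is not possible.

No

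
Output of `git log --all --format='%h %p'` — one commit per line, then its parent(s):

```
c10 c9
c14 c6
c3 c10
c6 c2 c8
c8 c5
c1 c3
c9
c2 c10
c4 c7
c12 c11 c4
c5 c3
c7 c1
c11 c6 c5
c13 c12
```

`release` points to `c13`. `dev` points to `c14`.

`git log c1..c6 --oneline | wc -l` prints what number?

4

Reachable from c6: {c10, c2, c3, c5, c6, c8, c9}.
Reachable from c1: {c1, c10, c3, c9}.
In c6's history but not c1's: {c2, c5, c6, c8} — 4 commits.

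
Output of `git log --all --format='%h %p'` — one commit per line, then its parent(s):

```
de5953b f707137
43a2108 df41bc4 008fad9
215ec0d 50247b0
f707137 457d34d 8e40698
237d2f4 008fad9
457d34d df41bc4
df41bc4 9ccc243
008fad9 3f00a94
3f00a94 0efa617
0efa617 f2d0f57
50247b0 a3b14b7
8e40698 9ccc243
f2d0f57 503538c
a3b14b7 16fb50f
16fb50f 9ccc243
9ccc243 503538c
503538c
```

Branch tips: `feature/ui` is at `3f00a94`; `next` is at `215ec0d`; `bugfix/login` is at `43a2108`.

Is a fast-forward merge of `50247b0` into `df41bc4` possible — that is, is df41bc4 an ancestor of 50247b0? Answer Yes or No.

A fast-forward from df41bc4 to 50247b0 is possible iff df41bc4 is an ancestor of 50247b0.
Ancestors of 50247b0: {16fb50f, 50247b0, 503538c, 9ccc243, a3b14b7}.
df41bc4 is not among them, so fast-forward is not possible.

No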